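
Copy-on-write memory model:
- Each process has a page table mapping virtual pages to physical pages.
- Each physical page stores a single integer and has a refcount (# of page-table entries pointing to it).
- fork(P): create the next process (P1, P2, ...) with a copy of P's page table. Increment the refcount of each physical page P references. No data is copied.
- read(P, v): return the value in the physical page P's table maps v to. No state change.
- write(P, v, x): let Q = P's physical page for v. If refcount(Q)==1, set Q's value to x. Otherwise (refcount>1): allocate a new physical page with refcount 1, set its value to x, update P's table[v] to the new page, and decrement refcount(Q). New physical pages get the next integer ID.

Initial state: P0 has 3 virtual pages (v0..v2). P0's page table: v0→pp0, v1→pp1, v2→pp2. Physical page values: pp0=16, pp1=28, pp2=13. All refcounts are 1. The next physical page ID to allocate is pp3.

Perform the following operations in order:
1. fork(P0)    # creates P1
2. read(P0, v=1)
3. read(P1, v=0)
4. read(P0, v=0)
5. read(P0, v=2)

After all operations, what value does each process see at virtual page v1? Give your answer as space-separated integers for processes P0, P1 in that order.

Answer: 28 28

Derivation:
Op 1: fork(P0) -> P1. 3 ppages; refcounts: pp0:2 pp1:2 pp2:2
Op 2: read(P0, v1) -> 28. No state change.
Op 3: read(P1, v0) -> 16. No state change.
Op 4: read(P0, v0) -> 16. No state change.
Op 5: read(P0, v2) -> 13. No state change.
P0: v1 -> pp1 = 28
P1: v1 -> pp1 = 28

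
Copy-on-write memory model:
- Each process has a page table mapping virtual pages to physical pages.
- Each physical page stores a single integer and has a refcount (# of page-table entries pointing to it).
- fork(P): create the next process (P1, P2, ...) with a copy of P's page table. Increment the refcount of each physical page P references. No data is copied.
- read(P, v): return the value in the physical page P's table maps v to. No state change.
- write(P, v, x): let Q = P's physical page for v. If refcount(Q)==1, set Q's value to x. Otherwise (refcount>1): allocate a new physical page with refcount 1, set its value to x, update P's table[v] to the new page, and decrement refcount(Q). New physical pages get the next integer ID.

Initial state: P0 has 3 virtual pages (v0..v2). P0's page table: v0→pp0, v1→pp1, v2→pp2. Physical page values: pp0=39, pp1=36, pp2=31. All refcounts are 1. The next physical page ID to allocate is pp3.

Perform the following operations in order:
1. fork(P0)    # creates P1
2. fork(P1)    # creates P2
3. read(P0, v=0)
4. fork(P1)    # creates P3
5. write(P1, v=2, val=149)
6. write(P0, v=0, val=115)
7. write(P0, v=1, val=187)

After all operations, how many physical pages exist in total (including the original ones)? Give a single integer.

Op 1: fork(P0) -> P1. 3 ppages; refcounts: pp0:2 pp1:2 pp2:2
Op 2: fork(P1) -> P2. 3 ppages; refcounts: pp0:3 pp1:3 pp2:3
Op 3: read(P0, v0) -> 39. No state change.
Op 4: fork(P1) -> P3. 3 ppages; refcounts: pp0:4 pp1:4 pp2:4
Op 5: write(P1, v2, 149). refcount(pp2)=4>1 -> COPY to pp3. 4 ppages; refcounts: pp0:4 pp1:4 pp2:3 pp3:1
Op 6: write(P0, v0, 115). refcount(pp0)=4>1 -> COPY to pp4. 5 ppages; refcounts: pp0:3 pp1:4 pp2:3 pp3:1 pp4:1
Op 7: write(P0, v1, 187). refcount(pp1)=4>1 -> COPY to pp5. 6 ppages; refcounts: pp0:3 pp1:3 pp2:3 pp3:1 pp4:1 pp5:1

Answer: 6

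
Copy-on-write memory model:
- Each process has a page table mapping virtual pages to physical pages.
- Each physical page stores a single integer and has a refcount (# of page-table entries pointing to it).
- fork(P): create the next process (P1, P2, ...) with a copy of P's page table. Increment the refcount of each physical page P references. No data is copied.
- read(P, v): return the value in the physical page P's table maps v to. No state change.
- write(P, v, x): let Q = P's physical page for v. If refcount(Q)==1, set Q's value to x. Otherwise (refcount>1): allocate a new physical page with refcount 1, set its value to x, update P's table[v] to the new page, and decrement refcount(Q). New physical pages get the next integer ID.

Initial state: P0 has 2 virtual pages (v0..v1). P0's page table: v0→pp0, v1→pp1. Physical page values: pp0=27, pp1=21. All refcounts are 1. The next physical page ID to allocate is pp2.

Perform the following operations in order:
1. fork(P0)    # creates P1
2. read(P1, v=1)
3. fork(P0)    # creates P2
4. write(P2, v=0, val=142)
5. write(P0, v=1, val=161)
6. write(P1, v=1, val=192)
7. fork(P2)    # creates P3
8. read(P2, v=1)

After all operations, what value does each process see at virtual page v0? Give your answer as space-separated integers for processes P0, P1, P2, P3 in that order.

Op 1: fork(P0) -> P1. 2 ppages; refcounts: pp0:2 pp1:2
Op 2: read(P1, v1) -> 21. No state change.
Op 3: fork(P0) -> P2. 2 ppages; refcounts: pp0:3 pp1:3
Op 4: write(P2, v0, 142). refcount(pp0)=3>1 -> COPY to pp2. 3 ppages; refcounts: pp0:2 pp1:3 pp2:1
Op 5: write(P0, v1, 161). refcount(pp1)=3>1 -> COPY to pp3. 4 ppages; refcounts: pp0:2 pp1:2 pp2:1 pp3:1
Op 6: write(P1, v1, 192). refcount(pp1)=2>1 -> COPY to pp4. 5 ppages; refcounts: pp0:2 pp1:1 pp2:1 pp3:1 pp4:1
Op 7: fork(P2) -> P3. 5 ppages; refcounts: pp0:2 pp1:2 pp2:2 pp3:1 pp4:1
Op 8: read(P2, v1) -> 21. No state change.
P0: v0 -> pp0 = 27
P1: v0 -> pp0 = 27
P2: v0 -> pp2 = 142
P3: v0 -> pp2 = 142

Answer: 27 27 142 142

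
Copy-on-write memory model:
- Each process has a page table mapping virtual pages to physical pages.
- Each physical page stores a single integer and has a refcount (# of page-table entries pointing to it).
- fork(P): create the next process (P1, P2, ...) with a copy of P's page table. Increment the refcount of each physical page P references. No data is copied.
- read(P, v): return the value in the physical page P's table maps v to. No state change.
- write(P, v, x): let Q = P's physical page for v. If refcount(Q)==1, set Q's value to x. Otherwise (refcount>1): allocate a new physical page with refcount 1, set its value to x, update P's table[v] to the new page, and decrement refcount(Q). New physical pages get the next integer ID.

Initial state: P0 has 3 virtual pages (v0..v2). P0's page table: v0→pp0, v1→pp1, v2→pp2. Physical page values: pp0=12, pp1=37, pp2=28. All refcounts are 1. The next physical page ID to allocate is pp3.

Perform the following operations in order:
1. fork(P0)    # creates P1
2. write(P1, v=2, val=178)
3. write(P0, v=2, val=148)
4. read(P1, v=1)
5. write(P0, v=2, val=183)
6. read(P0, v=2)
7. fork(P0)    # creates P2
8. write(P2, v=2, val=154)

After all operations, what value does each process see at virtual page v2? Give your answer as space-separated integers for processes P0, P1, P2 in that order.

Answer: 183 178 154

Derivation:
Op 1: fork(P0) -> P1. 3 ppages; refcounts: pp0:2 pp1:2 pp2:2
Op 2: write(P1, v2, 178). refcount(pp2)=2>1 -> COPY to pp3. 4 ppages; refcounts: pp0:2 pp1:2 pp2:1 pp3:1
Op 3: write(P0, v2, 148). refcount(pp2)=1 -> write in place. 4 ppages; refcounts: pp0:2 pp1:2 pp2:1 pp3:1
Op 4: read(P1, v1) -> 37. No state change.
Op 5: write(P0, v2, 183). refcount(pp2)=1 -> write in place. 4 ppages; refcounts: pp0:2 pp1:2 pp2:1 pp3:1
Op 6: read(P0, v2) -> 183. No state change.
Op 7: fork(P0) -> P2. 4 ppages; refcounts: pp0:3 pp1:3 pp2:2 pp3:1
Op 8: write(P2, v2, 154). refcount(pp2)=2>1 -> COPY to pp4. 5 ppages; refcounts: pp0:3 pp1:3 pp2:1 pp3:1 pp4:1
P0: v2 -> pp2 = 183
P1: v2 -> pp3 = 178
P2: v2 -> pp4 = 154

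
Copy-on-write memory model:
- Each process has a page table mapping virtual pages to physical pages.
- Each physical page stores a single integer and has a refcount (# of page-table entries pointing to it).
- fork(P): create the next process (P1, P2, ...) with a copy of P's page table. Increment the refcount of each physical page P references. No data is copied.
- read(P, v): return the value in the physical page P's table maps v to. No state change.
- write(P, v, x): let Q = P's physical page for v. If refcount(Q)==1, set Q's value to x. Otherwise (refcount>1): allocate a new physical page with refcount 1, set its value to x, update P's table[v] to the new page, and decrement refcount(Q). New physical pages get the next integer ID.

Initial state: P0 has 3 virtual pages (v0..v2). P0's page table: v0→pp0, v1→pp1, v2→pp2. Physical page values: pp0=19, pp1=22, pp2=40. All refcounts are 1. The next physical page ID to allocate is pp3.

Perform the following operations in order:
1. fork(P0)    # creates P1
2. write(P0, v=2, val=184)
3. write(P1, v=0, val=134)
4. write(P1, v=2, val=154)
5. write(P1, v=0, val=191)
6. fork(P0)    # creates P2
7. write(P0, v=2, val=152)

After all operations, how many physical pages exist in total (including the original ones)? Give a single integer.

Answer: 6

Derivation:
Op 1: fork(P0) -> P1. 3 ppages; refcounts: pp0:2 pp1:2 pp2:2
Op 2: write(P0, v2, 184). refcount(pp2)=2>1 -> COPY to pp3. 4 ppages; refcounts: pp0:2 pp1:2 pp2:1 pp3:1
Op 3: write(P1, v0, 134). refcount(pp0)=2>1 -> COPY to pp4. 5 ppages; refcounts: pp0:1 pp1:2 pp2:1 pp3:1 pp4:1
Op 4: write(P1, v2, 154). refcount(pp2)=1 -> write in place. 5 ppages; refcounts: pp0:1 pp1:2 pp2:1 pp3:1 pp4:1
Op 5: write(P1, v0, 191). refcount(pp4)=1 -> write in place. 5 ppages; refcounts: pp0:1 pp1:2 pp2:1 pp3:1 pp4:1
Op 6: fork(P0) -> P2. 5 ppages; refcounts: pp0:2 pp1:3 pp2:1 pp3:2 pp4:1
Op 7: write(P0, v2, 152). refcount(pp3)=2>1 -> COPY to pp5. 6 ppages; refcounts: pp0:2 pp1:3 pp2:1 pp3:1 pp4:1 pp5:1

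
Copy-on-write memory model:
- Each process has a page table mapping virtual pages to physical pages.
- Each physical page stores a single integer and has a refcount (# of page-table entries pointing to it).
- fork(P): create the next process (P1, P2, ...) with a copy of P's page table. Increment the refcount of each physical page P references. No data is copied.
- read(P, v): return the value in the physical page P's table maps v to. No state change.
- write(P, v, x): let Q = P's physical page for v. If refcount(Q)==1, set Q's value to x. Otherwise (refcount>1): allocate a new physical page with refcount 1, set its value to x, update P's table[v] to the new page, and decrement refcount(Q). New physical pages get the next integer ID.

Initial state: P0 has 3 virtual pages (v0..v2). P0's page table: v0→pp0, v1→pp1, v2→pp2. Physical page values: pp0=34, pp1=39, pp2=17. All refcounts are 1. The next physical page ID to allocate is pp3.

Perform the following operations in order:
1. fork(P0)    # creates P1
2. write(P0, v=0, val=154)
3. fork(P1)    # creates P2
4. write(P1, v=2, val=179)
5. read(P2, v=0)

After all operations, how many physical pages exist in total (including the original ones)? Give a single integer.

Op 1: fork(P0) -> P1. 3 ppages; refcounts: pp0:2 pp1:2 pp2:2
Op 2: write(P0, v0, 154). refcount(pp0)=2>1 -> COPY to pp3. 4 ppages; refcounts: pp0:1 pp1:2 pp2:2 pp3:1
Op 3: fork(P1) -> P2. 4 ppages; refcounts: pp0:2 pp1:3 pp2:3 pp3:1
Op 4: write(P1, v2, 179). refcount(pp2)=3>1 -> COPY to pp4. 5 ppages; refcounts: pp0:2 pp1:3 pp2:2 pp3:1 pp4:1
Op 5: read(P2, v0) -> 34. No state change.

Answer: 5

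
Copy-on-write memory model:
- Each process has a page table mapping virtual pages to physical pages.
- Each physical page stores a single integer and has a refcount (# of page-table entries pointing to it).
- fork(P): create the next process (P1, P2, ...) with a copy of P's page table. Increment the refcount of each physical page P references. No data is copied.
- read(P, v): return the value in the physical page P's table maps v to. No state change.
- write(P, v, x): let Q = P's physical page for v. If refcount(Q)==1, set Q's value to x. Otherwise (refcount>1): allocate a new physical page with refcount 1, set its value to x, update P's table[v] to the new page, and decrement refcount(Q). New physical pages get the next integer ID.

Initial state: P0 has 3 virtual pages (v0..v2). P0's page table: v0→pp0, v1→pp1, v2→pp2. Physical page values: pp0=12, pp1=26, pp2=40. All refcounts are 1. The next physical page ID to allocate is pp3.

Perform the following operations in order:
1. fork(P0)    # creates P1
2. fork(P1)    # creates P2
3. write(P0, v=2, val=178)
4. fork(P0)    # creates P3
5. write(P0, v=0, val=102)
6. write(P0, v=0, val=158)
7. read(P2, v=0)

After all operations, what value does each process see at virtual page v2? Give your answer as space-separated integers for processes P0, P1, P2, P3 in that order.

Answer: 178 40 40 178

Derivation:
Op 1: fork(P0) -> P1. 3 ppages; refcounts: pp0:2 pp1:2 pp2:2
Op 2: fork(P1) -> P2. 3 ppages; refcounts: pp0:3 pp1:3 pp2:3
Op 3: write(P0, v2, 178). refcount(pp2)=3>1 -> COPY to pp3. 4 ppages; refcounts: pp0:3 pp1:3 pp2:2 pp3:1
Op 4: fork(P0) -> P3. 4 ppages; refcounts: pp0:4 pp1:4 pp2:2 pp3:2
Op 5: write(P0, v0, 102). refcount(pp0)=4>1 -> COPY to pp4. 5 ppages; refcounts: pp0:3 pp1:4 pp2:2 pp3:2 pp4:1
Op 6: write(P0, v0, 158). refcount(pp4)=1 -> write in place. 5 ppages; refcounts: pp0:3 pp1:4 pp2:2 pp3:2 pp4:1
Op 7: read(P2, v0) -> 12. No state change.
P0: v2 -> pp3 = 178
P1: v2 -> pp2 = 40
P2: v2 -> pp2 = 40
P3: v2 -> pp3 = 178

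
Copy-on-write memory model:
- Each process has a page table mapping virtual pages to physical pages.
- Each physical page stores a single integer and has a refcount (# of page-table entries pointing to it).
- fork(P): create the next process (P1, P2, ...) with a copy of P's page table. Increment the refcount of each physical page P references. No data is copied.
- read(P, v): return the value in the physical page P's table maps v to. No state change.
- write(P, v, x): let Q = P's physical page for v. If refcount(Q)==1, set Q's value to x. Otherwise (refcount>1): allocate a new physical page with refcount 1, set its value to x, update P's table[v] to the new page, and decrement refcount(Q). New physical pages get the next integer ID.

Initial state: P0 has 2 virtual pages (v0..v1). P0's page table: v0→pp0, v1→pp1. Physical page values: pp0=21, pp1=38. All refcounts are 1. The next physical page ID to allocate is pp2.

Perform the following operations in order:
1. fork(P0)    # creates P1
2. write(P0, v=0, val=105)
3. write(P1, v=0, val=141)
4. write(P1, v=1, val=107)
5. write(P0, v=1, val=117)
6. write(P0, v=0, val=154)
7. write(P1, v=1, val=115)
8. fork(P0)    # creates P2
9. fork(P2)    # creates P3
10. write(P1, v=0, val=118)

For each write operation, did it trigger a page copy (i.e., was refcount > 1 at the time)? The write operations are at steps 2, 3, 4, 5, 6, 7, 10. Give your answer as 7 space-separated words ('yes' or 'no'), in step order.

Op 1: fork(P0) -> P1. 2 ppages; refcounts: pp0:2 pp1:2
Op 2: write(P0, v0, 105). refcount(pp0)=2>1 -> COPY to pp2. 3 ppages; refcounts: pp0:1 pp1:2 pp2:1
Op 3: write(P1, v0, 141). refcount(pp0)=1 -> write in place. 3 ppages; refcounts: pp0:1 pp1:2 pp2:1
Op 4: write(P1, v1, 107). refcount(pp1)=2>1 -> COPY to pp3. 4 ppages; refcounts: pp0:1 pp1:1 pp2:1 pp3:1
Op 5: write(P0, v1, 117). refcount(pp1)=1 -> write in place. 4 ppages; refcounts: pp0:1 pp1:1 pp2:1 pp3:1
Op 6: write(P0, v0, 154). refcount(pp2)=1 -> write in place. 4 ppages; refcounts: pp0:1 pp1:1 pp2:1 pp3:1
Op 7: write(P1, v1, 115). refcount(pp3)=1 -> write in place. 4 ppages; refcounts: pp0:1 pp1:1 pp2:1 pp3:1
Op 8: fork(P0) -> P2. 4 ppages; refcounts: pp0:1 pp1:2 pp2:2 pp3:1
Op 9: fork(P2) -> P3. 4 ppages; refcounts: pp0:1 pp1:3 pp2:3 pp3:1
Op 10: write(P1, v0, 118). refcount(pp0)=1 -> write in place. 4 ppages; refcounts: pp0:1 pp1:3 pp2:3 pp3:1

yes no yes no no no no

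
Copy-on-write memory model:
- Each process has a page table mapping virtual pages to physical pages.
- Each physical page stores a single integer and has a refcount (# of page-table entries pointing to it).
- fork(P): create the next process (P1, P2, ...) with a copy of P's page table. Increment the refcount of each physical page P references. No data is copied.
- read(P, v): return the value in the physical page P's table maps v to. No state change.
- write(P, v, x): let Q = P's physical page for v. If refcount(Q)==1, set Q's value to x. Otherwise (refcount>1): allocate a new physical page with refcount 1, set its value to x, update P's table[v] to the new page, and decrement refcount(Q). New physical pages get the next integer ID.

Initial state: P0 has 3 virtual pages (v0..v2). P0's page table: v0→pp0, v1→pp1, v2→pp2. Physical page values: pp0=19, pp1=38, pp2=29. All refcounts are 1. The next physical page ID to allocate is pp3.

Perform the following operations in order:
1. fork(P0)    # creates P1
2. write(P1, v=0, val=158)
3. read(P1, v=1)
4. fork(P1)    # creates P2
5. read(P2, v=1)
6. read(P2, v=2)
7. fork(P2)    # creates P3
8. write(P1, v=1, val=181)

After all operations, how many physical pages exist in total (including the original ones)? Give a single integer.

Op 1: fork(P0) -> P1. 3 ppages; refcounts: pp0:2 pp1:2 pp2:2
Op 2: write(P1, v0, 158). refcount(pp0)=2>1 -> COPY to pp3. 4 ppages; refcounts: pp0:1 pp1:2 pp2:2 pp3:1
Op 3: read(P1, v1) -> 38. No state change.
Op 4: fork(P1) -> P2. 4 ppages; refcounts: pp0:1 pp1:3 pp2:3 pp3:2
Op 5: read(P2, v1) -> 38. No state change.
Op 6: read(P2, v2) -> 29. No state change.
Op 7: fork(P2) -> P3. 4 ppages; refcounts: pp0:1 pp1:4 pp2:4 pp3:3
Op 8: write(P1, v1, 181). refcount(pp1)=4>1 -> COPY to pp4. 5 ppages; refcounts: pp0:1 pp1:3 pp2:4 pp3:3 pp4:1

Answer: 5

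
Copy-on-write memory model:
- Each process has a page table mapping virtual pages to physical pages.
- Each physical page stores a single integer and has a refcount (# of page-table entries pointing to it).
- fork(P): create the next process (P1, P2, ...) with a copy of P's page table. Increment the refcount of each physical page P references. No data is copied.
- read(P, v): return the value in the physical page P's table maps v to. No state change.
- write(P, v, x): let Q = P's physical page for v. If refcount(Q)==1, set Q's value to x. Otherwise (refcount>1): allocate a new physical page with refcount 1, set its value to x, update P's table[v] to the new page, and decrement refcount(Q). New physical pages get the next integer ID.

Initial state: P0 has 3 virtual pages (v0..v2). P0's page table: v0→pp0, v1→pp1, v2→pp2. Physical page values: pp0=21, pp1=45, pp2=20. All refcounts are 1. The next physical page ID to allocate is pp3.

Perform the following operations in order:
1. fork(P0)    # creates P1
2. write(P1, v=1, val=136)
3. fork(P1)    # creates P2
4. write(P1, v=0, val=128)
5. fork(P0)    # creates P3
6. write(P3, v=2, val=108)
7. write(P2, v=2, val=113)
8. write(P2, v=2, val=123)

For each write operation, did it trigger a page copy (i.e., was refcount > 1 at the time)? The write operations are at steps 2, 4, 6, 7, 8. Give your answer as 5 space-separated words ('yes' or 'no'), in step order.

Op 1: fork(P0) -> P1. 3 ppages; refcounts: pp0:2 pp1:2 pp2:2
Op 2: write(P1, v1, 136). refcount(pp1)=2>1 -> COPY to pp3. 4 ppages; refcounts: pp0:2 pp1:1 pp2:2 pp3:1
Op 3: fork(P1) -> P2. 4 ppages; refcounts: pp0:3 pp1:1 pp2:3 pp3:2
Op 4: write(P1, v0, 128). refcount(pp0)=3>1 -> COPY to pp4. 5 ppages; refcounts: pp0:2 pp1:1 pp2:3 pp3:2 pp4:1
Op 5: fork(P0) -> P3. 5 ppages; refcounts: pp0:3 pp1:2 pp2:4 pp3:2 pp4:1
Op 6: write(P3, v2, 108). refcount(pp2)=4>1 -> COPY to pp5. 6 ppages; refcounts: pp0:3 pp1:2 pp2:3 pp3:2 pp4:1 pp5:1
Op 7: write(P2, v2, 113). refcount(pp2)=3>1 -> COPY to pp6. 7 ppages; refcounts: pp0:3 pp1:2 pp2:2 pp3:2 pp4:1 pp5:1 pp6:1
Op 8: write(P2, v2, 123). refcount(pp6)=1 -> write in place. 7 ppages; refcounts: pp0:3 pp1:2 pp2:2 pp3:2 pp4:1 pp5:1 pp6:1

yes yes yes yes no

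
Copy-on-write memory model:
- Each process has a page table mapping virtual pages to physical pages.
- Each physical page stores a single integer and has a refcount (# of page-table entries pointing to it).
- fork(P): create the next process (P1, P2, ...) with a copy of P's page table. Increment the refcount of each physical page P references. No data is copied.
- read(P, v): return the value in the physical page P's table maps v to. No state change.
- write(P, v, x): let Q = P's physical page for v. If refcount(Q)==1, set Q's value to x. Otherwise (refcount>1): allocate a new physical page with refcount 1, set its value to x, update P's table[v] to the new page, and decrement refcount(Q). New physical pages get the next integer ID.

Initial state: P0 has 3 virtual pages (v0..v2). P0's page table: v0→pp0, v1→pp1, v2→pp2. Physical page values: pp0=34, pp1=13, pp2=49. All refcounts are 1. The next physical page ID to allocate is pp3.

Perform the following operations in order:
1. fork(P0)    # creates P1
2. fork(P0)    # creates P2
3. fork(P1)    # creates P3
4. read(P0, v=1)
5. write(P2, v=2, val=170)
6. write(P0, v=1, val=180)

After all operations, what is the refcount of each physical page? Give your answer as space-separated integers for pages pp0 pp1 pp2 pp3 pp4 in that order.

Answer: 4 3 3 1 1

Derivation:
Op 1: fork(P0) -> P1. 3 ppages; refcounts: pp0:2 pp1:2 pp2:2
Op 2: fork(P0) -> P2. 3 ppages; refcounts: pp0:3 pp1:3 pp2:3
Op 3: fork(P1) -> P3. 3 ppages; refcounts: pp0:4 pp1:4 pp2:4
Op 4: read(P0, v1) -> 13. No state change.
Op 5: write(P2, v2, 170). refcount(pp2)=4>1 -> COPY to pp3. 4 ppages; refcounts: pp0:4 pp1:4 pp2:3 pp3:1
Op 6: write(P0, v1, 180). refcount(pp1)=4>1 -> COPY to pp4. 5 ppages; refcounts: pp0:4 pp1:3 pp2:3 pp3:1 pp4:1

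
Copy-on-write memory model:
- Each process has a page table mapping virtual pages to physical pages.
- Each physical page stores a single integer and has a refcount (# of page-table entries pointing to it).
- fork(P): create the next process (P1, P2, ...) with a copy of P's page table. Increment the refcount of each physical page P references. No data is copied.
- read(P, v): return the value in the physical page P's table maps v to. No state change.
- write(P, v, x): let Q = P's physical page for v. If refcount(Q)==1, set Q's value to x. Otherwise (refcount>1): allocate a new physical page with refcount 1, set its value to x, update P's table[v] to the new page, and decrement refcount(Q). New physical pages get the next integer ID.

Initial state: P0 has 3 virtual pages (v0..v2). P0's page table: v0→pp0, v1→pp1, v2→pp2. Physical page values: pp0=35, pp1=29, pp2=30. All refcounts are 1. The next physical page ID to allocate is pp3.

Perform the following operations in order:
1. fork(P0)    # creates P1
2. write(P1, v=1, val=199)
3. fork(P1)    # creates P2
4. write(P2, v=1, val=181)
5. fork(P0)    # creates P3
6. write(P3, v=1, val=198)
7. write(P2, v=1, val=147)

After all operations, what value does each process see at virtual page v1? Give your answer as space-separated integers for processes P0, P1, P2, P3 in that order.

Op 1: fork(P0) -> P1. 3 ppages; refcounts: pp0:2 pp1:2 pp2:2
Op 2: write(P1, v1, 199). refcount(pp1)=2>1 -> COPY to pp3. 4 ppages; refcounts: pp0:2 pp1:1 pp2:2 pp3:1
Op 3: fork(P1) -> P2. 4 ppages; refcounts: pp0:3 pp1:1 pp2:3 pp3:2
Op 4: write(P2, v1, 181). refcount(pp3)=2>1 -> COPY to pp4. 5 ppages; refcounts: pp0:3 pp1:1 pp2:3 pp3:1 pp4:1
Op 5: fork(P0) -> P3. 5 ppages; refcounts: pp0:4 pp1:2 pp2:4 pp3:1 pp4:1
Op 6: write(P3, v1, 198). refcount(pp1)=2>1 -> COPY to pp5. 6 ppages; refcounts: pp0:4 pp1:1 pp2:4 pp3:1 pp4:1 pp5:1
Op 7: write(P2, v1, 147). refcount(pp4)=1 -> write in place. 6 ppages; refcounts: pp0:4 pp1:1 pp2:4 pp3:1 pp4:1 pp5:1
P0: v1 -> pp1 = 29
P1: v1 -> pp3 = 199
P2: v1 -> pp4 = 147
P3: v1 -> pp5 = 198

Answer: 29 199 147 198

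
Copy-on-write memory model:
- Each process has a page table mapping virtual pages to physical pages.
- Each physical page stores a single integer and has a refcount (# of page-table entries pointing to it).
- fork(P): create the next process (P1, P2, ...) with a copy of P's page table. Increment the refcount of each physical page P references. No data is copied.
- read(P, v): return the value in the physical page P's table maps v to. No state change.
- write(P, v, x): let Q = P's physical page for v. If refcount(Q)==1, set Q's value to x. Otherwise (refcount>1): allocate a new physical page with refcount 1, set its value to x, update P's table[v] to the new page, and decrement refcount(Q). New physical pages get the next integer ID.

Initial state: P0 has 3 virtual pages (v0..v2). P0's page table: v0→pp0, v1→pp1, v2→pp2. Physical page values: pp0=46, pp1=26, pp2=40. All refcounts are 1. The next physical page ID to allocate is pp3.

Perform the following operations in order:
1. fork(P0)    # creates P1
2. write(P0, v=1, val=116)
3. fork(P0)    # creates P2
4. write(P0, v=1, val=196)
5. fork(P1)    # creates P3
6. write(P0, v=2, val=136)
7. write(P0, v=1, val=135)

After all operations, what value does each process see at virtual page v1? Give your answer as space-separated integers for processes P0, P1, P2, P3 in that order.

Op 1: fork(P0) -> P1. 3 ppages; refcounts: pp0:2 pp1:2 pp2:2
Op 2: write(P0, v1, 116). refcount(pp1)=2>1 -> COPY to pp3. 4 ppages; refcounts: pp0:2 pp1:1 pp2:2 pp3:1
Op 3: fork(P0) -> P2. 4 ppages; refcounts: pp0:3 pp1:1 pp2:3 pp3:2
Op 4: write(P0, v1, 196). refcount(pp3)=2>1 -> COPY to pp4. 5 ppages; refcounts: pp0:3 pp1:1 pp2:3 pp3:1 pp4:1
Op 5: fork(P1) -> P3. 5 ppages; refcounts: pp0:4 pp1:2 pp2:4 pp3:1 pp4:1
Op 6: write(P0, v2, 136). refcount(pp2)=4>1 -> COPY to pp5. 6 ppages; refcounts: pp0:4 pp1:2 pp2:3 pp3:1 pp4:1 pp5:1
Op 7: write(P0, v1, 135). refcount(pp4)=1 -> write in place. 6 ppages; refcounts: pp0:4 pp1:2 pp2:3 pp3:1 pp4:1 pp5:1
P0: v1 -> pp4 = 135
P1: v1 -> pp1 = 26
P2: v1 -> pp3 = 116
P3: v1 -> pp1 = 26

Answer: 135 26 116 26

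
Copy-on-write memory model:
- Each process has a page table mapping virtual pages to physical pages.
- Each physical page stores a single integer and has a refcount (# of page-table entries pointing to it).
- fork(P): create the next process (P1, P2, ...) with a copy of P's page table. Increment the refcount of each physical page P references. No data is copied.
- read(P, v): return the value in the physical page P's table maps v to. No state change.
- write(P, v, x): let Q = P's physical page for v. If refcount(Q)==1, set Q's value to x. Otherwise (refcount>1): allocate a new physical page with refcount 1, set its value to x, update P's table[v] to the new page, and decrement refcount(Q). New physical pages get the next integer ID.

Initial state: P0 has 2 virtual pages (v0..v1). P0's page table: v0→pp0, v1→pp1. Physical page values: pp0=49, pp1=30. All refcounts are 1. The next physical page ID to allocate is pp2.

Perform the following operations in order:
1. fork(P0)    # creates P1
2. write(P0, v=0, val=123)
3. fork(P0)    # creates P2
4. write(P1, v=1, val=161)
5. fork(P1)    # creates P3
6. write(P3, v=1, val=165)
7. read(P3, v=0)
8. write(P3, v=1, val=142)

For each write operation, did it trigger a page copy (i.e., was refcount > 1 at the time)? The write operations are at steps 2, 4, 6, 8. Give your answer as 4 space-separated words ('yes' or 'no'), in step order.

Op 1: fork(P0) -> P1. 2 ppages; refcounts: pp0:2 pp1:2
Op 2: write(P0, v0, 123). refcount(pp0)=2>1 -> COPY to pp2. 3 ppages; refcounts: pp0:1 pp1:2 pp2:1
Op 3: fork(P0) -> P2. 3 ppages; refcounts: pp0:1 pp1:3 pp2:2
Op 4: write(P1, v1, 161). refcount(pp1)=3>1 -> COPY to pp3. 4 ppages; refcounts: pp0:1 pp1:2 pp2:2 pp3:1
Op 5: fork(P1) -> P3. 4 ppages; refcounts: pp0:2 pp1:2 pp2:2 pp3:2
Op 6: write(P3, v1, 165). refcount(pp3)=2>1 -> COPY to pp4. 5 ppages; refcounts: pp0:2 pp1:2 pp2:2 pp3:1 pp4:1
Op 7: read(P3, v0) -> 49. No state change.
Op 8: write(P3, v1, 142). refcount(pp4)=1 -> write in place. 5 ppages; refcounts: pp0:2 pp1:2 pp2:2 pp3:1 pp4:1

yes yes yes no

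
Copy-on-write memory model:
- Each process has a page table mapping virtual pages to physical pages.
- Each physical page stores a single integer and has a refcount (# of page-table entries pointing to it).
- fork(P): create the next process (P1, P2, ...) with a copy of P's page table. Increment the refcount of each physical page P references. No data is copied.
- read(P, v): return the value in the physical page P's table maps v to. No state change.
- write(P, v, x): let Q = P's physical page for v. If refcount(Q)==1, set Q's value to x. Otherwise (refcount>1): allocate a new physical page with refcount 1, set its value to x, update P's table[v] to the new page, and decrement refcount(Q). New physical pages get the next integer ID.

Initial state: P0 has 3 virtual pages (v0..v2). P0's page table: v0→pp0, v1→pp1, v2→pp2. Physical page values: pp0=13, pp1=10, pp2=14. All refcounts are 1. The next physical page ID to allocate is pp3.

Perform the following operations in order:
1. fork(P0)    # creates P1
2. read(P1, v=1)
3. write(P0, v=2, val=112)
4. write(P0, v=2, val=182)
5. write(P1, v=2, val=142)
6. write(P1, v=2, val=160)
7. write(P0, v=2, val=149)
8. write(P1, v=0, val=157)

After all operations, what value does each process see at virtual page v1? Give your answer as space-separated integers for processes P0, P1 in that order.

Op 1: fork(P0) -> P1. 3 ppages; refcounts: pp0:2 pp1:2 pp2:2
Op 2: read(P1, v1) -> 10. No state change.
Op 3: write(P0, v2, 112). refcount(pp2)=2>1 -> COPY to pp3. 4 ppages; refcounts: pp0:2 pp1:2 pp2:1 pp3:1
Op 4: write(P0, v2, 182). refcount(pp3)=1 -> write in place. 4 ppages; refcounts: pp0:2 pp1:2 pp2:1 pp3:1
Op 5: write(P1, v2, 142). refcount(pp2)=1 -> write in place. 4 ppages; refcounts: pp0:2 pp1:2 pp2:1 pp3:1
Op 6: write(P1, v2, 160). refcount(pp2)=1 -> write in place. 4 ppages; refcounts: pp0:2 pp1:2 pp2:1 pp3:1
Op 7: write(P0, v2, 149). refcount(pp3)=1 -> write in place. 4 ppages; refcounts: pp0:2 pp1:2 pp2:1 pp3:1
Op 8: write(P1, v0, 157). refcount(pp0)=2>1 -> COPY to pp4. 5 ppages; refcounts: pp0:1 pp1:2 pp2:1 pp3:1 pp4:1
P0: v1 -> pp1 = 10
P1: v1 -> pp1 = 10

Answer: 10 10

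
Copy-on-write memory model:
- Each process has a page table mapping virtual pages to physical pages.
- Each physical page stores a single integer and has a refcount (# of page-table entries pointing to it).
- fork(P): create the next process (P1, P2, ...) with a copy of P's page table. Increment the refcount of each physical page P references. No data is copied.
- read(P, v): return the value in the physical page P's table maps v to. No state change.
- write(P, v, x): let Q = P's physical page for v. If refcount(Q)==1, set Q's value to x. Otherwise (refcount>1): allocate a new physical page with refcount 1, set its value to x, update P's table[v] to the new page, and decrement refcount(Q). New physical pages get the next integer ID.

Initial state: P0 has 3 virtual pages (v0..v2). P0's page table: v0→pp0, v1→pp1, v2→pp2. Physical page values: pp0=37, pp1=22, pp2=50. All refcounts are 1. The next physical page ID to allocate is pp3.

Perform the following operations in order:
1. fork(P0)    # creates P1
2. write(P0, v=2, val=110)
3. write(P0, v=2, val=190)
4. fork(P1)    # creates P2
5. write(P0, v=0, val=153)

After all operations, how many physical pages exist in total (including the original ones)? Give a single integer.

Answer: 5

Derivation:
Op 1: fork(P0) -> P1. 3 ppages; refcounts: pp0:2 pp1:2 pp2:2
Op 2: write(P0, v2, 110). refcount(pp2)=2>1 -> COPY to pp3. 4 ppages; refcounts: pp0:2 pp1:2 pp2:1 pp3:1
Op 3: write(P0, v2, 190). refcount(pp3)=1 -> write in place. 4 ppages; refcounts: pp0:2 pp1:2 pp2:1 pp3:1
Op 4: fork(P1) -> P2. 4 ppages; refcounts: pp0:3 pp1:3 pp2:2 pp3:1
Op 5: write(P0, v0, 153). refcount(pp0)=3>1 -> COPY to pp4. 5 ppages; refcounts: pp0:2 pp1:3 pp2:2 pp3:1 pp4:1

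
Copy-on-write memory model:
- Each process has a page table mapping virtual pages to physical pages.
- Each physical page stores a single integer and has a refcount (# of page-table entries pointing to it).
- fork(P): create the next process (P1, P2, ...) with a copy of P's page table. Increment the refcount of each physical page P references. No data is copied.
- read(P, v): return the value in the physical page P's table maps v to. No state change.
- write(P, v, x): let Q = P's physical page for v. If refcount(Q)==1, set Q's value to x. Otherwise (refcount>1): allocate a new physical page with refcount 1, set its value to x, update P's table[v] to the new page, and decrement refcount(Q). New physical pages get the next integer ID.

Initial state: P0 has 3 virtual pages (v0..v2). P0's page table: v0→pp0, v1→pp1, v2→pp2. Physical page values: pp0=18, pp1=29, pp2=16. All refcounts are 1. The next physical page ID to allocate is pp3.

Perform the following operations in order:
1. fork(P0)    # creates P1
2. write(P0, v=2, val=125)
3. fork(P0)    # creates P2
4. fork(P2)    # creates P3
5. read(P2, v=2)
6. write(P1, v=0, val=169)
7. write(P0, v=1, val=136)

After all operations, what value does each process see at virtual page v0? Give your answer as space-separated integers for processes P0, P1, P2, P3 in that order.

Answer: 18 169 18 18

Derivation:
Op 1: fork(P0) -> P1. 3 ppages; refcounts: pp0:2 pp1:2 pp2:2
Op 2: write(P0, v2, 125). refcount(pp2)=2>1 -> COPY to pp3. 4 ppages; refcounts: pp0:2 pp1:2 pp2:1 pp3:1
Op 3: fork(P0) -> P2. 4 ppages; refcounts: pp0:3 pp1:3 pp2:1 pp3:2
Op 4: fork(P2) -> P3. 4 ppages; refcounts: pp0:4 pp1:4 pp2:1 pp3:3
Op 5: read(P2, v2) -> 125. No state change.
Op 6: write(P1, v0, 169). refcount(pp0)=4>1 -> COPY to pp4. 5 ppages; refcounts: pp0:3 pp1:4 pp2:1 pp3:3 pp4:1
Op 7: write(P0, v1, 136). refcount(pp1)=4>1 -> COPY to pp5. 6 ppages; refcounts: pp0:3 pp1:3 pp2:1 pp3:3 pp4:1 pp5:1
P0: v0 -> pp0 = 18
P1: v0 -> pp4 = 169
P2: v0 -> pp0 = 18
P3: v0 -> pp0 = 18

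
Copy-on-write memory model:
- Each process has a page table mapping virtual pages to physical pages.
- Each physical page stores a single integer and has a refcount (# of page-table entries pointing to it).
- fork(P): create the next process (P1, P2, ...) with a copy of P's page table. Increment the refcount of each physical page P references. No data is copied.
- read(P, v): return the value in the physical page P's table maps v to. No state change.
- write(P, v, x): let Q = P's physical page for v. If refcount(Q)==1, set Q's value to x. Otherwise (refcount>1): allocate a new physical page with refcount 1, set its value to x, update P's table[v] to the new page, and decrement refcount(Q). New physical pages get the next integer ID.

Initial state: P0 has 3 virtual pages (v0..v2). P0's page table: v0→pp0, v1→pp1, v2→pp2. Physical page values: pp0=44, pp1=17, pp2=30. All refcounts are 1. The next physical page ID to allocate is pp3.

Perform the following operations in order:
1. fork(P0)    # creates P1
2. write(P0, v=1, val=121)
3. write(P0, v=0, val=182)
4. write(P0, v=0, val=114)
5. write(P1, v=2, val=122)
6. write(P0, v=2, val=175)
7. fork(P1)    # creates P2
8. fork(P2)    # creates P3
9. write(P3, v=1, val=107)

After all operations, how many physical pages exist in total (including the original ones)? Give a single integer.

Op 1: fork(P0) -> P1. 3 ppages; refcounts: pp0:2 pp1:2 pp2:2
Op 2: write(P0, v1, 121). refcount(pp1)=2>1 -> COPY to pp3. 4 ppages; refcounts: pp0:2 pp1:1 pp2:2 pp3:1
Op 3: write(P0, v0, 182). refcount(pp0)=2>1 -> COPY to pp4. 5 ppages; refcounts: pp0:1 pp1:1 pp2:2 pp3:1 pp4:1
Op 4: write(P0, v0, 114). refcount(pp4)=1 -> write in place. 5 ppages; refcounts: pp0:1 pp1:1 pp2:2 pp3:1 pp4:1
Op 5: write(P1, v2, 122). refcount(pp2)=2>1 -> COPY to pp5. 6 ppages; refcounts: pp0:1 pp1:1 pp2:1 pp3:1 pp4:1 pp5:1
Op 6: write(P0, v2, 175). refcount(pp2)=1 -> write in place. 6 ppages; refcounts: pp0:1 pp1:1 pp2:1 pp3:1 pp4:1 pp5:1
Op 7: fork(P1) -> P2. 6 ppages; refcounts: pp0:2 pp1:2 pp2:1 pp3:1 pp4:1 pp5:2
Op 8: fork(P2) -> P3. 6 ppages; refcounts: pp0:3 pp1:3 pp2:1 pp3:1 pp4:1 pp5:3
Op 9: write(P3, v1, 107). refcount(pp1)=3>1 -> COPY to pp6. 7 ppages; refcounts: pp0:3 pp1:2 pp2:1 pp3:1 pp4:1 pp5:3 pp6:1

Answer: 7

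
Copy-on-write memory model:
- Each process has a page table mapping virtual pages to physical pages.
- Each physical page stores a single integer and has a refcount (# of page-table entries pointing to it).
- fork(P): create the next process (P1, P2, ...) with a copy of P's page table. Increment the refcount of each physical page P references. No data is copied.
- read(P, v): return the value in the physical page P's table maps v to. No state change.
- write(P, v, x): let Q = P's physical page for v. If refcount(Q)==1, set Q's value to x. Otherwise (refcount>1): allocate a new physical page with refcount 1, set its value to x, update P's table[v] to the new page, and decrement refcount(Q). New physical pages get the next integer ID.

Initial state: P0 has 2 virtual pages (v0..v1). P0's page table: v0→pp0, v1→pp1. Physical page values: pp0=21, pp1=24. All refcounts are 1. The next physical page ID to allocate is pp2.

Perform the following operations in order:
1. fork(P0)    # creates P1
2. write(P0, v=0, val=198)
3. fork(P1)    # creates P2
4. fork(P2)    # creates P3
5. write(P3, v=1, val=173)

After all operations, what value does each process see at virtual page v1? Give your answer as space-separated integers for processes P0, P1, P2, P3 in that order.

Op 1: fork(P0) -> P1. 2 ppages; refcounts: pp0:2 pp1:2
Op 2: write(P0, v0, 198). refcount(pp0)=2>1 -> COPY to pp2. 3 ppages; refcounts: pp0:1 pp1:2 pp2:1
Op 3: fork(P1) -> P2. 3 ppages; refcounts: pp0:2 pp1:3 pp2:1
Op 4: fork(P2) -> P3. 3 ppages; refcounts: pp0:3 pp1:4 pp2:1
Op 5: write(P3, v1, 173). refcount(pp1)=4>1 -> COPY to pp3. 4 ppages; refcounts: pp0:3 pp1:3 pp2:1 pp3:1
P0: v1 -> pp1 = 24
P1: v1 -> pp1 = 24
P2: v1 -> pp1 = 24
P3: v1 -> pp3 = 173

Answer: 24 24 24 173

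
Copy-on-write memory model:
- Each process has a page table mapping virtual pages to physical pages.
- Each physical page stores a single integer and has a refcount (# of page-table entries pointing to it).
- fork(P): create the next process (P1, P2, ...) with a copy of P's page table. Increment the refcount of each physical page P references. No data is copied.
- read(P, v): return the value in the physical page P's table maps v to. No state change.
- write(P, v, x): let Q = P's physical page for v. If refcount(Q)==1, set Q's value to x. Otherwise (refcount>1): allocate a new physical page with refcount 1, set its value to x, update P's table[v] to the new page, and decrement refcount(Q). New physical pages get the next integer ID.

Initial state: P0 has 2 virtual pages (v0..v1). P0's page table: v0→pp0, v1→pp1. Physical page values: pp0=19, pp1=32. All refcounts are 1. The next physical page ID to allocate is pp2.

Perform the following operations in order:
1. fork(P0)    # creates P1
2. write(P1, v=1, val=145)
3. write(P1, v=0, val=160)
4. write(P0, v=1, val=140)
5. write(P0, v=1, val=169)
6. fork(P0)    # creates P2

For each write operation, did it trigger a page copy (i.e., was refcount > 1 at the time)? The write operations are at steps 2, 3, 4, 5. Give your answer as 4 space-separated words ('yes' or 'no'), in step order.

Op 1: fork(P0) -> P1. 2 ppages; refcounts: pp0:2 pp1:2
Op 2: write(P1, v1, 145). refcount(pp1)=2>1 -> COPY to pp2. 3 ppages; refcounts: pp0:2 pp1:1 pp2:1
Op 3: write(P1, v0, 160). refcount(pp0)=2>1 -> COPY to pp3. 4 ppages; refcounts: pp0:1 pp1:1 pp2:1 pp3:1
Op 4: write(P0, v1, 140). refcount(pp1)=1 -> write in place. 4 ppages; refcounts: pp0:1 pp1:1 pp2:1 pp3:1
Op 5: write(P0, v1, 169). refcount(pp1)=1 -> write in place. 4 ppages; refcounts: pp0:1 pp1:1 pp2:1 pp3:1
Op 6: fork(P0) -> P2. 4 ppages; refcounts: pp0:2 pp1:2 pp2:1 pp3:1

yes yes no no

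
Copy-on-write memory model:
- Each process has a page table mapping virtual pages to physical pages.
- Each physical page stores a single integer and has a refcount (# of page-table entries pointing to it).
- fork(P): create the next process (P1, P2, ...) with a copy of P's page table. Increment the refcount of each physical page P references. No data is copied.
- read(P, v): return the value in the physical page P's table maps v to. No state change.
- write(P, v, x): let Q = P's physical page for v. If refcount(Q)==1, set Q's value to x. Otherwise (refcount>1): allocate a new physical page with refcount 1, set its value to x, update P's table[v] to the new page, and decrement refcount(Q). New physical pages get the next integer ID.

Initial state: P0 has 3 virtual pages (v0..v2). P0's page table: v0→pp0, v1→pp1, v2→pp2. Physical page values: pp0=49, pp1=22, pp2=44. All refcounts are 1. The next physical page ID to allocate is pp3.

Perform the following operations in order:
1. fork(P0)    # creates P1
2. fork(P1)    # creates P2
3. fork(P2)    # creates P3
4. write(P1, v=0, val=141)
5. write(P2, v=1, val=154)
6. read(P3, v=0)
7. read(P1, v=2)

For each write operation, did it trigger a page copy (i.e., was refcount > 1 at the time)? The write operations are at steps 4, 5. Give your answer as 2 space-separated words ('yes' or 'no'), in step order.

Op 1: fork(P0) -> P1. 3 ppages; refcounts: pp0:2 pp1:2 pp2:2
Op 2: fork(P1) -> P2. 3 ppages; refcounts: pp0:3 pp1:3 pp2:3
Op 3: fork(P2) -> P3. 3 ppages; refcounts: pp0:4 pp1:4 pp2:4
Op 4: write(P1, v0, 141). refcount(pp0)=4>1 -> COPY to pp3. 4 ppages; refcounts: pp0:3 pp1:4 pp2:4 pp3:1
Op 5: write(P2, v1, 154). refcount(pp1)=4>1 -> COPY to pp4. 5 ppages; refcounts: pp0:3 pp1:3 pp2:4 pp3:1 pp4:1
Op 6: read(P3, v0) -> 49. No state change.
Op 7: read(P1, v2) -> 44. No state change.

yes yes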